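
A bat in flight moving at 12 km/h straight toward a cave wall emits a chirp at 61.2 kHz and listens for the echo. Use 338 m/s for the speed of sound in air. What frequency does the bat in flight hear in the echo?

62.4 kHz

12 km/h = 3.333 m/s.
The cave wall receives the sound from a moving source: f₁ = f₀ · v/(v − v_e) = 61.2 × 338/334.67 ≈ 61.8 kHz.
On the return leg the bat in flight is a moving observer: f₂ = f₁ · (v + v_e)/v = 61.8 × 341.33/338 ≈ 62.4 kHz.
Equivalently f₂ = f₀ · (v + v_e)/(v − v_e).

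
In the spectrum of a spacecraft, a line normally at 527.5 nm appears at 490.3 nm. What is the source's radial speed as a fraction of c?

λ'/λ₀ = 0.9295 < 1 (blueshift), so the source is approaching.
λ'/λ₀ = √((1 − β)/(1 + β)) for an approaching source ⇒ β = (1 − r²)/(1 + r²) with r = λ'/λ₀.
β = (1 − 0.8639)/(1 + 0.8639) ≈ 0.073.

0.073c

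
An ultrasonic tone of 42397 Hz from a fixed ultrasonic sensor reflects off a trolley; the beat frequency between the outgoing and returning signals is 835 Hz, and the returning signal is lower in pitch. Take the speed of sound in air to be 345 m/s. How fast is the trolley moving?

Double Doppler shift off a moving reflector: f₂ = f₀ · (v + u)/(v − u) (u > 0 toward emitter).
Returning signal is lower, so f₂ = f₀ − Δf = 42397 − 835 = 41562 Hz.
Rearranging, u = v · (f₂ − f₀)/(f₂ + f₀) = 345 × -835/83959 ≈ -3.4 m/s.
So the trolley is moving at 3.4 m/s away from the emitter.

3.4 m/s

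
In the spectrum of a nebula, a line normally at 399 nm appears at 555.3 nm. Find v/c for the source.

λ'/λ₀ = 1.3917 > 1 (redshift), so the source is receding.
λ'/λ₀ = √((1 + β)/(1 − β)) for a receding source ⇒ β = (r² − 1)/(r² + 1) with r = λ'/λ₀.
β = (1.9369 − 1)/(1.9369 + 1) ≈ 0.319.

0.319c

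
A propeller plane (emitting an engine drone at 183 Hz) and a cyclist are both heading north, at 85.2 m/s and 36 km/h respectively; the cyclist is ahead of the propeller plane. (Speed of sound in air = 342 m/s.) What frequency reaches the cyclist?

36 km/h = 10 m/s.
The cyclist is ahead, so the propeller plane is moving toward it while the cyclist is moving away from the propeller plane.
General Doppler shift: f' = f · (v − v_o)/(v − v_s).
f' = 183 × (342 − 10)/(342 − 85.2) = 183 × 332/256.8 ≈ 237 Hz.

237 Hz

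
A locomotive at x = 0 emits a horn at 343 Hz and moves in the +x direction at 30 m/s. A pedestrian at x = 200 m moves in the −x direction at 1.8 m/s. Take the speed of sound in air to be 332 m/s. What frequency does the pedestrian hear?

The observer lies on the +x side, so the source is heading toward the observer and the observer is heading toward the source.
Both move, so f' = f · (v + v_o)/(v − v_s).
f' = 343 × (332 + 1.8)/(332 − 30) = 343 × 333.8/302 ≈ 379 Hz.

379 Hz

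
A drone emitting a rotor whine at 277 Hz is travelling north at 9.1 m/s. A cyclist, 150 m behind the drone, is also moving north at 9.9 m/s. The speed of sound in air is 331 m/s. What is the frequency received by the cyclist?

The cyclist is behind, so the drone is moving away from it while the cyclist is moving toward the drone.
Both move, so f' = f · (v + v_o)/(v + v_s).
f' = 277 × (331 + 9.9)/(331 + 9.1) = 277 × 340.9/340.1 ≈ 278 Hz.

278 Hz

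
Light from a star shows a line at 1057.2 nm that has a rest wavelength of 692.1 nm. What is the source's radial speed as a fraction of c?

0.400c

λ'/λ₀ = 1.5275 > 1 (redshift), so the source is receding.
λ'/λ₀ = √((1 + β)/(1 − β)) for a receding source ⇒ β = (r² − 1)/(r² + 1) with r = λ'/λ₀.
β = (2.3333 − 1)/(2.3333 + 1) ≈ 0.400.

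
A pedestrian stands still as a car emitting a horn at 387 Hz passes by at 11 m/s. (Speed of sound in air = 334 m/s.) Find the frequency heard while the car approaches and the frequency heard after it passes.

400 Hz approaching; 375 Hz receding

Approaching: f₁ = f · v/(v − v_s) = 387 × 334/323 ≈ 400 Hz.
Receding: f₂ = f · v/(v + v_s) = 387 × 334/345 ≈ 375 Hz.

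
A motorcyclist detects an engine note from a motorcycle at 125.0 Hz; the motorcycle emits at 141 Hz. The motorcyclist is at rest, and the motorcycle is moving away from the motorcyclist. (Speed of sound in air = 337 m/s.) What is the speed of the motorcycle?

43 m/s

f' = f · v/(v + v_s) ⇒ v_s = v · |1 − f/f'|.
v_s = 337 × |1 − 141/125.0| = 337 × 0.128 ≈ 43 m/s.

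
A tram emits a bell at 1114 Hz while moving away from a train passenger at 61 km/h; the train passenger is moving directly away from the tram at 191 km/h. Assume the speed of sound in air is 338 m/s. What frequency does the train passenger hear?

61 km/h = 16.94 m/s; 191 km/h = 53.06 m/s.
General Doppler shift: f' = f · (v − v_o)/(v + v_s).
f' = 1114 × (338 − 53.06)/(338 + 16.94) = 1114 × 284.94/354.94 ≈ 894 Hz.

894 Hz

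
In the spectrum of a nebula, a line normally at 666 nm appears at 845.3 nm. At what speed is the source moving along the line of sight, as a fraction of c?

λ'/λ₀ = 1.2692 > 1 (redshift), so the source is receding.
λ'/λ₀ = √((1 + β)/(1 − β)) for a receding source ⇒ β = (r² − 1)/(r² + 1) with r = λ'/λ₀.
β = (1.6109 − 1)/(1.6109 + 1) ≈ 0.234.

0.234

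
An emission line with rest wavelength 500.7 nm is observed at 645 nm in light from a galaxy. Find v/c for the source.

λ'/λ₀ = 1.2882 > 1 (redshift), so the source is receding.
λ'/λ₀ = √((1 + β)/(1 − β)) for a receding source ⇒ β = (r² − 1)/(r² + 1) with r = λ'/λ₀.
β = (1.6595 − 1)/(1.6595 + 1) ≈ 0.248.

0.248c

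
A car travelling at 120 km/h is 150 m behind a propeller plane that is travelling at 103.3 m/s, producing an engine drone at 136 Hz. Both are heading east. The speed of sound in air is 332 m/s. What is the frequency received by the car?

120 km/h = 33.33 m/s.
The car is behind, so the propeller plane is moving away from it while the car is moving toward the propeller plane.
General Doppler shift: f' = f · (v + v_o)/(v + v_s).
f' = 136 × (332 + 33.33)/(332 + 103.3) = 136 × 365.33/435.3 ≈ 114 Hz.

114 Hz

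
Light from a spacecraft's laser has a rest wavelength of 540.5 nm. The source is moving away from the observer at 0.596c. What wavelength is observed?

1074.3 nm

Relativistic Doppler for wavelength: λ' = λ₀ · √((1 + β)/(1 − β)).
λ' = 540.5 × √(1.5960/0.4040) = 540.5 × 1.98759 ≈ 1074.3 nm.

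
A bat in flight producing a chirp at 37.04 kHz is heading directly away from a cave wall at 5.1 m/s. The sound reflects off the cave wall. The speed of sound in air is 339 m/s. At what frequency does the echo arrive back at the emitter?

35.9 kHz

The cave wall receives the sound from a moving source: f₁ = f₀ · v/(v + v_e) = 37.04 × 339/344.1 ≈ 36.5 kHz.
On the return leg the bat in flight is a moving observer: f₂ = f₁ · (v − v_e)/v = 36.5 × 333.9/339 ≈ 35.9 kHz.
Equivalently f₂ = f₀ · (v − v_e)/(v + v_e).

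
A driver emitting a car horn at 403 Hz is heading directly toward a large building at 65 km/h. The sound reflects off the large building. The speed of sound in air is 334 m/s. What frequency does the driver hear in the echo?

449 Hz

65 km/h = 18.06 m/s.
The large building receives the sound from a moving source: f₁ = f₀ · v/(v − v_e) = 403 × 334/315.94 ≈ 426 Hz.
On the return leg the driver is a moving observer: f₂ = f₁ · (v + v_e)/v = 426 × 352.06/334 ≈ 449 Hz.
Equivalently f₂ = f₀ · (v + v_e)/(v − v_e).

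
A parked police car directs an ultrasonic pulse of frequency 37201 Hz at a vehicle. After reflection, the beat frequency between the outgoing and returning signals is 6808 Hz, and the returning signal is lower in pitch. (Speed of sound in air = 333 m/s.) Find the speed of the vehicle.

34 m/s

Double Doppler shift off a moving reflector: f₂ = f₀ · (v + u)/(v − u) (u > 0 toward emitter).
Returning signal is lower, so f₂ = f₀ − Δf = 37201 − 6808 = 30393 Hz.
Rearranging, u = v · (f₂ − f₀)/(f₂ + f₀) = 333 × -6808/67594 ≈ -34 m/s.
So the vehicle is moving at 34 m/s away from the emitter.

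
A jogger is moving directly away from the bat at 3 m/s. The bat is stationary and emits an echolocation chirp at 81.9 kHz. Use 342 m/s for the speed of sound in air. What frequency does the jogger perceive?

Moving observer, stationary source: f' = f · (v − v_o)/v.
f' = 81.9 × (342 − 3)/342 = 81.9 × 339/342 ≈ 81.2 kHz.

81.2 kHz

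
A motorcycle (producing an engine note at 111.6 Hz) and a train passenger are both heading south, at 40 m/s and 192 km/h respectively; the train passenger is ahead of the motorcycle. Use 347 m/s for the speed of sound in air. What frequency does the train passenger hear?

192 km/h = 53.33 m/s.
The train passenger is ahead, so the motorcycle is moving toward it while the train passenger is moving away from the motorcycle.
Both move, so f' = f · (v − v_o)/(v − v_s).
f' = 111.6 × (347 − 53.33)/(347 − 40) = 111.6 × 293.67/307 ≈ 107 Hz.

107 Hz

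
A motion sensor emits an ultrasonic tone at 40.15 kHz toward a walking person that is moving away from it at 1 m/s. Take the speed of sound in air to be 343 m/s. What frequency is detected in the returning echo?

The walking person first receives the wave as a moving observer: f₁ = f₀ · (v − u)/v = 40.15 × (343 − 1)/343 ≈ 40.0 kHz.
On reflection it acts as a source moving away from the stationary detector: f₂ = f₁ · v/(v + u) = 40.0 × 343/344 ≈ 39.9 kHz.
Equivalently f₂ = f₀ · (v − u)/(v + u).

39.9 kHz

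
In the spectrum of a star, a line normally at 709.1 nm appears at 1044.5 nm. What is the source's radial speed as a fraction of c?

0.369c

λ'/λ₀ = 1.4730 > 1 (redshift), so the source is receding.
λ'/λ₀ = √((1 + β)/(1 − β)) for a receding source ⇒ β = (r² − 1)/(r² + 1) with r = λ'/λ₀.
β = (2.1697 − 1)/(2.1697 + 1) ≈ 0.369.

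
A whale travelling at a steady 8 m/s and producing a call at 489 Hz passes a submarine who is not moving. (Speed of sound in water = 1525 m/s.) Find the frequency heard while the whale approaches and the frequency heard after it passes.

Approaching: f₁ = f · v/(v − v_s) = 489 × 1525/1517 ≈ 492 Hz.
Receding: f₂ = f · v/(v + v_s) = 489 × 1525/1533 ≈ 486 Hz.

492 Hz approaching; 486 Hz receding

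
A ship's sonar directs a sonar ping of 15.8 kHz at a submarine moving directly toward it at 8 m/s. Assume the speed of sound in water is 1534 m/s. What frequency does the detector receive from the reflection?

15.97 kHz

At the submarine (a moving observer), f₁ = f₀ · (v + u)/v = 15.8 × 1542/1534 ≈ 15.88 kHz.
The reflection then acts as a moving source: f₂ = f₁ · v/(v − u) ≈ 15.97 kHz.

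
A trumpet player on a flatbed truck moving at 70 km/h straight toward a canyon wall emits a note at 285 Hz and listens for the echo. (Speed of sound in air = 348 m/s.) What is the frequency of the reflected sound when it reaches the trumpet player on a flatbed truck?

319 Hz

70 km/h = 19.44 m/s.
The canyon wall receives the sound from a moving source: f₁ = f₀ · v/(v − v_e) = 285 × 348/328.56 ≈ 302 Hz.
On the return leg the trumpet player on a flatbed truck is a moving observer: f₂ = f₁ · (v + v_e)/v = 302 × 367.44/348 ≈ 319 Hz.
Equivalently f₂ = f₀ · (v + v_e)/(v − v_e).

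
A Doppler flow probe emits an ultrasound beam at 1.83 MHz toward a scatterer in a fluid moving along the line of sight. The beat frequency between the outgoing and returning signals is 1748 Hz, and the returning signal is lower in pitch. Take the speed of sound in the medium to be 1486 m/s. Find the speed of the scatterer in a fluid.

0.71 m/s

Double Doppler shift off a moving reflector: f₂ = f₀ · (v + u)/(v − u) (u > 0 toward emitter).
Returning signal is lower, so f₂ = f₀ − Δf = 1830000 − 1748 = 1828252 Hz.
Rearranging, u = v · (f₂ − f₀)/(f₂ + f₀) = 1486 × -1748/3658252 ≈ -0.71 m/s.
So the scatterer in a fluid is moving at 0.71 m/s away from the emitter.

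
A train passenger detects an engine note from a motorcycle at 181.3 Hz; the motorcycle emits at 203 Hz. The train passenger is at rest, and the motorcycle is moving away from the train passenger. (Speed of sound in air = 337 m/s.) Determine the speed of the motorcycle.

f' = f · v/(v + v_s) ⇒ v_s = v · |1 − f/f'|.
v_s = 337 × |1 − 203/181.3| = 337 × 0.1197 ≈ 40 m/s.

40 m/s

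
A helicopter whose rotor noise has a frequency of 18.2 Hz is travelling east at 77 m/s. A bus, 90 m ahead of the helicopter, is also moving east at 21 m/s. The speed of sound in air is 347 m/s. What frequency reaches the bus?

The bus is ahead, so the helicopter is moving toward it while the bus is moving away from the helicopter.
General Doppler shift: f' = f · (v − v_o)/(v − v_s).
f' = 18.2 × (347 − 21)/(347 − 77) = 18.2 × 326/270 ≈ 22.0 Hz.

22.0 Hz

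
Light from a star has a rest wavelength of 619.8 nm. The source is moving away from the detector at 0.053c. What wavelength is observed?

Relativistic Doppler for wavelength: λ' = λ₀ · √((1 + β)/(1 − β)).
λ' = 619.8 × √(1.0530/0.9470) = 619.8 × 1.05448 ≈ 653.6 nm.

653.6 nm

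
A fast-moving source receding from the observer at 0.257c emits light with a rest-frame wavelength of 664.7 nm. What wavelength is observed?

864.6 nm

Relativistic Doppler for wavelength: λ' = λ₀ · √((1 + β)/(1 − β)).
λ' = 664.7 × √(1.2570/0.7430) = 664.7 × 1.30069 ≈ 864.6 nm.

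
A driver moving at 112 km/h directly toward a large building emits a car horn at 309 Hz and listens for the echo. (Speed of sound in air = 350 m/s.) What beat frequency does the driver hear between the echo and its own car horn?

112 km/h = 31.11 m/s.
The large building receives the sound from a moving source: f₁ = f₀ · v/(v − v_e) = 309 × 350/318.89 ≈ 339.1 Hz.
On the return leg the driver is a moving observer: f₂ = f₁ · (v + v_e)/v = 339.1 × 381.11/350 ≈ 369.3 Hz.
Beat against the emitted tone: |f₂ − f₀| = 2v_e·f₀/(v − v_e) = 2 × 31.11 × 309/318.89 ≈ 60 Hz.

60 Hz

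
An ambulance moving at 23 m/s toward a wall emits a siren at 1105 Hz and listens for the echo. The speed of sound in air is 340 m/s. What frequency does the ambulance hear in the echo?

The wall receives the sound from a moving source: f₁ = f₀ · v/(v − v_e) = 1105 × 340/317 ≈ 1185 Hz.
On the return leg the ambulance is a moving observer: f₂ = f₁ · (v + v_e)/v = 1185 × 363/340 ≈ 1265 Hz.
Equivalently f₂ = f₀ · (v + v_e)/(v − v_e).

1265 Hz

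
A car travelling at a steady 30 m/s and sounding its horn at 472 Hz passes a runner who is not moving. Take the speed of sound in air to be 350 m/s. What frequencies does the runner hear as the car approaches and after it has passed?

516 Hz approaching; 435 Hz receding

Approaching: f₁ = f · v/(v − v_s) = 472 × 350/320 ≈ 516 Hz.
Receding: f₂ = f · v/(v + v_s) = 472 × 350/380 ≈ 435 Hz.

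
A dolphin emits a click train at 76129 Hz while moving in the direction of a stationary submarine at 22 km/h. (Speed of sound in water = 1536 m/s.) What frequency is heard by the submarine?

22 km/h = 6.111 m/s.
Only the source moves, toward the listener, so f' = f · v/(v − v_s).
f' = 76129 × 1536/(1536 − 6.111) = 76129 × 1536/1530 ≈ 76433 Hz.

76433 Hz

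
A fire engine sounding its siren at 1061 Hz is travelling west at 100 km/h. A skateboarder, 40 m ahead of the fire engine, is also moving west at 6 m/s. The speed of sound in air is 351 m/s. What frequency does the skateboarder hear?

100 km/h = 27.78 m/s.
The skateboarder is ahead, so the fire engine is moving toward it while the skateboarder is moving away from the fire engine.
With source approaching and observer receding, f' = f · (v − v_o)/(v − v_s).
f' = 1061 × (351 − 6)/(351 − 27.78) = 1061 × 345/323.22 ≈ 1132 Hz.

1132 Hz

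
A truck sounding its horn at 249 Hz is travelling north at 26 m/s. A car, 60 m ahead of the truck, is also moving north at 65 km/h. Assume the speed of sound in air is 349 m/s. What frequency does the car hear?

255 Hz

65 km/h = 18.06 m/s.
The car is ahead, so the truck is moving toward it while the car is moving away from the truck.
With source approaching and observer receding, f' = f · (v − v_o)/(v − v_s).
f' = 249 × (349 − 18.06)/(349 − 26) = 249 × 330.94/323 ≈ 255 Hz.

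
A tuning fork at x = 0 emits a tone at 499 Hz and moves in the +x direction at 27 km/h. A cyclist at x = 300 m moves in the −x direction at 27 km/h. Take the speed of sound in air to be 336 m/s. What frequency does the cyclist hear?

522 Hz

27 km/h = 7.5 m/s; 27 km/h = 7.5 m/s.
The observer lies on the +x side, so the source is heading toward the observer and the observer is heading toward the source.
With source approaching and observer approaching, f' = f · (v + v_o)/(v − v_s).
f' = 499 × (336 + 7.5)/(336 − 7.5) = 499 × 343.5/328.5 ≈ 522 Hz.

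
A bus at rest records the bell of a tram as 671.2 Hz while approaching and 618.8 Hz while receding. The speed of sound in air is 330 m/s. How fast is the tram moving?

f₁/f₂ = (v + v_s)/(v − v_s), so v_s = v · (f₁ − f₂)/(f₁ + f₂).
v_s = 330 × (671.2 − 618.8)/(671.2 + 618.8) = 330 × 52.4/1290.0 ≈ 13.4 m/s.

13.4 m/s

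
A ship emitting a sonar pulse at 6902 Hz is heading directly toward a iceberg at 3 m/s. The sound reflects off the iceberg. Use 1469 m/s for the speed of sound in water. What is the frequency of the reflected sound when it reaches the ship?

6930 Hz

The iceberg receives the sound from a moving source: f₁ = f₀ · v/(v − v_e) = 6902 × 1469/1466 ≈ 6916 Hz.
On the return leg the ship is a moving observer: f₂ = f₁ · (v + v_e)/v = 6916 × 1472/1469 ≈ 6930 Hz.
Equivalently f₂ = f₀ · (v + v_e)/(v − v_e).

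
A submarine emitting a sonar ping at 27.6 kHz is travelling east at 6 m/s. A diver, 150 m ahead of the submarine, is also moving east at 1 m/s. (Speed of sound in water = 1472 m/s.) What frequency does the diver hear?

The diver is ahead, so the submarine is moving toward it while the diver is moving away from the submarine.
Both move, so f' = f · (v − v_o)/(v − v_s).
f' = 27.6 × (1472 − 1)/(1472 − 6) = 27.6 × 1471/1466 ≈ 27.7 kHz.

27.7 kHz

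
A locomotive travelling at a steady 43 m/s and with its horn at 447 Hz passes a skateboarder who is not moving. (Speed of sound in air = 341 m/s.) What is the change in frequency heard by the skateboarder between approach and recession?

Approaching: f₁ = f · v/(v − v_s) = 447 × 341/298 ≈ 512 Hz.
Receding: f₂ = f · v/(v + v_s) = 447 × 341/384 ≈ 397 Hz.
Drop: f₁ − f₂ = 2f·v·v_s/(v² − v_s²) = 2 × 447 × 341 × 43/(341² − 43²) ≈ 115 Hz.

115 Hz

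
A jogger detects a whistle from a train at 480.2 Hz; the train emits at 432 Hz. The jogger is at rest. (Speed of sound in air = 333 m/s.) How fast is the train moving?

f' > f, so the train is approaching.
f' = f · v/(v − v_s) ⇒ v_s = v · |1 − f/f'|.
v_s = 333 × |1 − 432/480.2| = 333 × 0.1004 ≈ 33 m/s.

33 m/s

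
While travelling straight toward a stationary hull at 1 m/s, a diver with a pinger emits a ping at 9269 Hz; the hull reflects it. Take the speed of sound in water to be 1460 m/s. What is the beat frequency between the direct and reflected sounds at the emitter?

12.7 Hz

The hull receives the sound from a moving source: f₁ = f₀ · v/(v − v_e) = 9269 × 1460/1459 ≈ 9275.35 Hz.
On the return leg the diver with a pinger is a moving observer: f₂ = f₁ · (v + v_e)/v = 9275.35 × 1461/1460 ≈ 9281.71 Hz.
Equivalently f₂ = f₀ · (v + v_e)/(v − v_e).
Beat against the emitted tone: |f₂ − f₀| = 2v_e·f₀/(v − v_e) = 2 × 1 × 9269/1459 ≈ 12.7 Hz.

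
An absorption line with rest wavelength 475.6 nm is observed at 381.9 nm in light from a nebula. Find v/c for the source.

0.216

λ'/λ₀ = 0.8030 < 1 (blueshift), so the source is approaching.
λ'/λ₀ = √((1 − β)/(1 + β)) for an approaching source ⇒ β = (1 − r²)/(1 + r²) with r = λ'/λ₀.
β = (1 − 0.6448)/(1 + 0.6448) ≈ 0.216.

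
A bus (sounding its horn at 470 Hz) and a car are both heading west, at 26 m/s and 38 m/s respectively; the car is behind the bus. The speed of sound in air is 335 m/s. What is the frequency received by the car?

486 Hz

The car is behind, so the bus is moving away from it while the car is moving toward the bus.
Both move, so f' = f · (v + v_o)/(v + v_s).
f' = 470 × (335 + 38)/(335 + 26) = 470 × 373/361 ≈ 486 Hz.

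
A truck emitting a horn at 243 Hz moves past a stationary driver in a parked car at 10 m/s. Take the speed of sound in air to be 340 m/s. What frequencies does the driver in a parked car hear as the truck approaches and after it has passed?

250 Hz approaching; 236 Hz receding

Approaching: f₁ = f · v/(v − v_s) = 243 × 340/330 ≈ 250 Hz.
Receding: f₂ = f · v/(v + v_s) = 243 × 340/350 ≈ 236 Hz.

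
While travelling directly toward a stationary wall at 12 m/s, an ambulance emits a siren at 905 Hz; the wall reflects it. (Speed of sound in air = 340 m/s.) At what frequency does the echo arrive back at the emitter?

971 Hz

The wall receives the sound from a moving source: f₁ = f₀ · v/(v − v_e) = 905 × 340/328 ≈ 938 Hz.
On the return leg the ambulance is a moving observer: f₂ = f₁ · (v + v_e)/v = 938 × 352/340 ≈ 971 Hz.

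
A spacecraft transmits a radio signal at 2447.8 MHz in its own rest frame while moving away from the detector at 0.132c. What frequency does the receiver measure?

2143.4 MHz

Relativistic Doppler for frequency: f' = f₀ · √((1 − β)/(1 + β)).
f' = 2447.8 × √(0.8680/1.1320) = 2447.8 × 0.87566 ≈ 2143.4 MHz.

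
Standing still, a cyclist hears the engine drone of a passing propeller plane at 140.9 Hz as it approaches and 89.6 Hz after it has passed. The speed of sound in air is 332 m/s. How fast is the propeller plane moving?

f₁/f₂ = (v + v_s)/(v − v_s), so v_s = v · (f₁ − f₂)/(f₁ + f₂).
v_s = 332 × (140.9 − 89.6)/(140.9 + 89.6) = 332 × 51.3/230.5 ≈ 74 m/s.

74 m/s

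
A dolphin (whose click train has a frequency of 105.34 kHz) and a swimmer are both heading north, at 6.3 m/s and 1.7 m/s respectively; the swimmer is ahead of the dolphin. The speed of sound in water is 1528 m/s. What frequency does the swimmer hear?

The swimmer is ahead, so the dolphin is moving toward it while the swimmer is moving away from the dolphin.
Both move, so f' = f · (v − v_o)/(v − v_s).
f' = 105.34 × (1528 − 1.7)/(1528 − 6.3) = 105.34 × 1526.3/1521.7 ≈ 105.7 kHz.

105.7 kHz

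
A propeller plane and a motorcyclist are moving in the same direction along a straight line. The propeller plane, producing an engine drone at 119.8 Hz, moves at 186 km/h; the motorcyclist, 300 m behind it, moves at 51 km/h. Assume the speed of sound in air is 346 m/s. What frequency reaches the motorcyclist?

186 km/h = 51.67 m/s; 51 km/h = 14.17 m/s.
The motorcyclist is behind, so the propeller plane is moving away from it while the motorcyclist is moving toward the propeller plane.
With source receding and observer approaching, f' = f · (v + v_o)/(v + v_s).
f' = 119.8 × (346 + 14.17)/(346 + 51.67) = 119.8 × 360.17/397.67 ≈ 109 Hz.

109 Hz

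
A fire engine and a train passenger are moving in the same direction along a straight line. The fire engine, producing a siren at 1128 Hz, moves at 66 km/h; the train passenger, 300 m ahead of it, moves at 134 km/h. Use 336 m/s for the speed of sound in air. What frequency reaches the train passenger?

66 km/h = 18.33 m/s; 134 km/h = 37.22 m/s.
The train passenger is ahead, so the fire engine is moving toward it while the train passenger is moving away from the fire engine.
General Doppler shift: f' = f · (v − v_o)/(v − v_s).
f' = 1128 × (336 − 37.22)/(336 − 18.33) = 1128 × 298.78/317.67 ≈ 1061 Hz.

1061 Hz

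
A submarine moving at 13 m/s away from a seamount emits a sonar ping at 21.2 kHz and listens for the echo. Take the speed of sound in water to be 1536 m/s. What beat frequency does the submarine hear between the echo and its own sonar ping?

356 Hz

The seamount receives the sound from a moving source: f₁ = f₀ · v/(v + v_e) = 21.2 × 1536/1549 ≈ 21.022 kHz.
On the return leg the submarine is a moving observer: f₂ = f₁ · (v − v_e)/v = 21.022 × 1523/1536 ≈ 20.844 kHz.
Equivalently f₂ = f₀ · (v − v_e)/(v + v_e).
Beat against the emitted tone (with f₀ = 21200 Hz): |f₂ − f₀| = 2v_e·f₀/(v + v_e) = 2 × 13 × 21200/1549 ≈ 356 Hz.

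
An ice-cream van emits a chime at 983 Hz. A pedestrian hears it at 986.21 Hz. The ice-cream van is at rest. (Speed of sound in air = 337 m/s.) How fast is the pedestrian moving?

f' > f, so the pedestrian is approaching.
f' = f · (v + v_o)/v ⇒ v_o = v · |f'/f − 1|.
v_o = 337 × |986.21/983 − 1| = 337 × 0.003266 ≈ 1.10 m/s.

1.10 m/s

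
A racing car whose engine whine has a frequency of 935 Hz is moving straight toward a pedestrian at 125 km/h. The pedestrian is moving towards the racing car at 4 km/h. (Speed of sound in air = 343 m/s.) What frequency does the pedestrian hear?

125 km/h = 34.72 m/s; 4 km/h = 1.111 m/s.
General Doppler shift: f' = f · (v + v_o)/(v − v_s).
f' = 935 × (343 + 1.111)/(343 − 34.72) = 935 × 344.11/308.28 ≈ 1044 Hz.

1044 Hz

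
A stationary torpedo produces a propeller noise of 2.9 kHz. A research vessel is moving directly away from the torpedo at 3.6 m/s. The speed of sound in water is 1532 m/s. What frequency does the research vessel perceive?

Only the observer moves, away from the source, so f' = f · (v − v_o)/v.
f' = 2.9 × (1532 − 3.6)/1532 = 2.9 × 1528.4/1532 ≈ 2.89 kHz.

2.89 kHz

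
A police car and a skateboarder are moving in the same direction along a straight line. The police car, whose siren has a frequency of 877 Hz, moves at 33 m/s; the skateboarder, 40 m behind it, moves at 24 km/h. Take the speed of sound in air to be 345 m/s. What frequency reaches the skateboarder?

816 Hz

24 km/h = 6.667 m/s.
The skateboarder is behind, so the police car is moving away from it while the skateboarder is moving toward the police car.
General Doppler shift: f' = f · (v + v_o)/(v + v_s).
f' = 877 × (345 + 6.667)/(345 + 33) = 877 × 351.67/378 ≈ 816 Hz.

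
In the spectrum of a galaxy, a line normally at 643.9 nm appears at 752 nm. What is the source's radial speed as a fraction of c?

λ'/λ₀ = 1.1679 > 1 (redshift), so the source is receding.
λ'/λ₀ = √((1 + β)/(1 − β)) for a receding source ⇒ β = (r² − 1)/(r² + 1) with r = λ'/λ₀.
β = (1.3640 − 1)/(1.3640 + 1) ≈ 0.154.

0.154c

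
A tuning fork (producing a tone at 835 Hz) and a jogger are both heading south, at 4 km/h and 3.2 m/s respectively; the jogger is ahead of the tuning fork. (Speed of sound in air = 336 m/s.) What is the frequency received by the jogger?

4 km/h = 1.111 m/s.
The jogger is ahead, so the tuning fork is moving toward it while the jogger is moving away from the tuning fork.
General Doppler shift: f' = f · (v − v_o)/(v − v_s).
f' = 835 × (336 − 3.2)/(336 − 1.111) = 835 × 332.8/334.89 ≈ 830 Hz.

830 Hz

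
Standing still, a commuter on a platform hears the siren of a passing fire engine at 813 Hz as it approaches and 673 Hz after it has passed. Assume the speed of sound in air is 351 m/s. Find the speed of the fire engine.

33 m/s

f₁/f₂ = (v + v_s)/(v − v_s), so v_s = v · (f₁ − f₂)/(f₁ + f₂).
v_s = 351 × (813 − 673)/(813 + 673) = 351 × 140/1486 ≈ 33 m/s.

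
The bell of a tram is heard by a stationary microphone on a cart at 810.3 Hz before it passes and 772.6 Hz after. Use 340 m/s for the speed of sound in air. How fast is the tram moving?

8.1 m/s

f₁/f₂ = (v + v_s)/(v − v_s), so v_s = v · (f₁ − f₂)/(f₁ + f₂).
v_s = 340 × (810.3 − 772.6)/(810.3 + 772.6) = 340 × 37.7/1582.9 ≈ 8.1 m/s.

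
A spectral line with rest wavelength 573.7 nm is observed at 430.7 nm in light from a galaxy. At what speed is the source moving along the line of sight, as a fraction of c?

λ'/λ₀ = 0.7507 < 1 (blueshift), so the source is approaching.
λ'/λ₀ = √((1 − β)/(1 + β)) for an approaching source ⇒ β = (1 − r²)/(1 + r²) with r = λ'/λ₀.
β = (1 − 0.5636)/(1 + 0.5636) ≈ 0.279.

0.279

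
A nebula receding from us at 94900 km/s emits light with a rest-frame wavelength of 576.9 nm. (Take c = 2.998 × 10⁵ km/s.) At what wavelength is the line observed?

800.7 nm

β = v/c = 94900/299800 = 0.3165.
Relativistic Doppler for wavelength: λ' = λ₀ · √((1 + β)/(1 − β)).
λ' = 576.9 × √(1.3165/0.6835) = 576.9 × 1.38791 ≈ 800.7 nm.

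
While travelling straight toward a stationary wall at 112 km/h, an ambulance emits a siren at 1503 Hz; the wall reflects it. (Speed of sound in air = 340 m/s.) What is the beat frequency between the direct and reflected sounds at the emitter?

112 km/h = 31.11 m/s.
The wall receives the sound from a moving source: f₁ = f₀ · v/(v − v_e) = 1503 × 340/308.89 ≈ 1654 Hz.
On the return leg the ambulance is a moving observer: f₂ = f₁ · (v + v_e)/v = 1654 × 371.11/340 ≈ 1806 Hz.
Equivalently f₂ = f₀ · (v + v_e)/(v − v_e).
Beat against the emitted tone: |f₂ − f₀| = 2v_e·f₀/(v − v_e) = 2 × 31.11 × 1503/308.89 ≈ 303 Hz.

303 Hz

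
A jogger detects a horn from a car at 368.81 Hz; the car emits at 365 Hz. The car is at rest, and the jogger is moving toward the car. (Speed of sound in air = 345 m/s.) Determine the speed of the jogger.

3.6 m/s

f' = f · (v + v_o)/v ⇒ v_o = v · |f'/f − 1|.
v_o = 345 × |368.81/365 − 1| = 345 × 0.01044 ≈ 3.6 m/s.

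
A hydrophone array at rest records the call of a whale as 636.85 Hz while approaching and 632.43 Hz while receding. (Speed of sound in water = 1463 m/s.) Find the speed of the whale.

f₁/f₂ = (v + v_s)/(v − v_s), so v_s = v · (f₁ − f₂)/(f₁ + f₂).
v_s = 1463 × (636.85 − 632.43)/(636.85 + 632.43) = 1463 × 4.42/1269.28 ≈ 5.1 m/s.

5.1 m/s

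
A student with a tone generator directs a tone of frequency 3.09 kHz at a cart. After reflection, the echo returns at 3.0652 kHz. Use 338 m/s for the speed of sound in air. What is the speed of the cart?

1.36 m/s

Double Doppler shift off a moving reflector: f₂ = f₀ · (v + u)/(v − u) (u > 0 toward emitter).
Rearranging, u = v · (f₂ − f₀)/(f₂ + f₀) = 338 × -0.0248/6.1552 ≈ -1.36 m/s.
So the cart is moving at 1.36 m/s away from the emitter.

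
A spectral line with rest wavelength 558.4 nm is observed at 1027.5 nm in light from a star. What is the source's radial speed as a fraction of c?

λ'/λ₀ = 1.8401 > 1 (redshift), so the source is receding.
λ'/λ₀ = √((1 + β)/(1 − β)) for a receding source ⇒ β = (r² − 1)/(r² + 1) with r = λ'/λ₀.
β = (3.3859 − 1)/(3.3859 + 1) ≈ 0.544.

0.544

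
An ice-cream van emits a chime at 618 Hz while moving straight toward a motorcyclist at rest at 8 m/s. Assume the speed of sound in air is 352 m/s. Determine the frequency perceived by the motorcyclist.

Only the source moves, toward the listener, so f' = f · v/(v − v_s).
f' = 618 × 352/(352 − 8) = 618 × 352/344 ≈ 632 Hz.

632 Hz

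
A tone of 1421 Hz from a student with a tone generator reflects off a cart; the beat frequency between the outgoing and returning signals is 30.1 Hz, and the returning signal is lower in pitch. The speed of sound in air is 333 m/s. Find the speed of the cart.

3.6 m/s

Double Doppler shift off a moving reflector: f₂ = f₀ · (v + u)/(v − u) (u > 0 toward emitter).
Returning signal is lower, so f₂ = f₀ − Δf = 1421 − 30.1 = 1390.9 Hz.
Rearranging, u = v · (f₂ − f₀)/(f₂ + f₀) = 333 × -30.1/2811.9 ≈ -3.6 m/s.
So the cart is moving at 3.6 m/s away from the emitter.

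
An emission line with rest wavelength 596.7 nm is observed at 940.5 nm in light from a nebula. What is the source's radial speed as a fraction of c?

0.426c

λ'/λ₀ = 1.5762 > 1 (redshift), so the source is receding.
λ'/λ₀ = √((1 + β)/(1 − β)) for a receding source ⇒ β = (r² − 1)/(r² + 1) with r = λ'/λ₀.
β = (2.4843 − 1)/(2.4843 + 1) ≈ 0.426.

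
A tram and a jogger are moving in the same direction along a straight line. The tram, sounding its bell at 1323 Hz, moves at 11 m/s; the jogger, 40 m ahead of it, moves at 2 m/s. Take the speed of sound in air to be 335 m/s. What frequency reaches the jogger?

1360 Hz

The jogger is ahead, so the tram is moving toward it while the jogger is moving away from the tram.
With source approaching and observer receding, f' = f · (v − v_o)/(v − v_s).
f' = 1323 × (335 − 2)/(335 − 11) = 1323 × 333/324 ≈ 1360 Hz.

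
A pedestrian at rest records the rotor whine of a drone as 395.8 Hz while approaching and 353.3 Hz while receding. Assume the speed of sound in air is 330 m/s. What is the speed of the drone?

f₁/f₂ = (v + v_s)/(v − v_s), so v_s = v · (f₁ − f₂)/(f₁ + f₂).
v_s = 330 × (395.8 − 353.3)/(395.8 + 353.3) = 330 × 42.5/749.1 ≈ 18.7 m/s.

18.7 m/s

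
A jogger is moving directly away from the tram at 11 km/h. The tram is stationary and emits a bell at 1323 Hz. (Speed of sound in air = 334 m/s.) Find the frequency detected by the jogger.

1311 Hz

11 km/h = 3.056 m/s.
Only the observer moves, away from the source, so f' = f · (v − v_o)/v.
f' = 1323 × (334 − 3.056)/334 = 1323 × 330.94/334 ≈ 1311 Hz.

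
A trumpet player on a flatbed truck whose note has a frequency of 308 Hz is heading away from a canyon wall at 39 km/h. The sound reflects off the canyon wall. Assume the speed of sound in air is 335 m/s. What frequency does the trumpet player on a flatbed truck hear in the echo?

39 km/h = 10.83 m/s.
The canyon wall receives the sound from a moving source: f₁ = f₀ · v/(v + v_e) = 308 × 335/345.83 ≈ 298 Hz.
On the return leg the trumpet player on a flatbed truck is a moving observer: f₂ = f₁ · (v − v_e)/v = 298 × 324.17/335 ≈ 289 Hz.
Equivalently f₂ = f₀ · (v − v_e)/(v + v_e).

289 Hz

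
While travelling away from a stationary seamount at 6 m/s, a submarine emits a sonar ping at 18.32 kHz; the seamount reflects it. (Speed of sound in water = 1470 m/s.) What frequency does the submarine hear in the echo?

18.17 kHz

The seamount receives the sound from a moving source: f₁ = f₀ · v/(v + v_e) = 18.32 × 1470/1476 ≈ 18.25 kHz.
On the return leg the submarine is a moving observer: f₂ = f₁ · (v − v_e)/v = 18.25 × 1464/1470 ≈ 18.17 kHz.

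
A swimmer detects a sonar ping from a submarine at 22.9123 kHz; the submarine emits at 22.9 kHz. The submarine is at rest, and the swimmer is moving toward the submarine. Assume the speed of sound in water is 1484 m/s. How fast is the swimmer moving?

0.80 m/s

f' = f · (v + v_o)/v ⇒ v_o = v · |f'/f − 1|.
v_o = 1484 × |22.9123/22.9 − 1| = 1484 × 0.0005371 ≈ 0.80 m/s.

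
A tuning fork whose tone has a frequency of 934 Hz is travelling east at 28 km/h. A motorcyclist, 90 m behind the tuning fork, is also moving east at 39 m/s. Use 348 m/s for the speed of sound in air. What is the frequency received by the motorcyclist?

28 km/h = 7.778 m/s.
The motorcyclist is behind, so the tuning fork is moving away from it while the motorcyclist is moving toward the tuning fork.
General Doppler shift: f' = f · (v + v_o)/(v + v_s).
f' = 934 × (348 + 39)/(348 + 7.778) = 934 × 387/355.78 ≈ 1016 Hz.

1016 Hz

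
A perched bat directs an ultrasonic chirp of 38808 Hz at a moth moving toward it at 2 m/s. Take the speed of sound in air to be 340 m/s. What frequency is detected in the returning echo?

At the moth (a moving observer), f₁ = f₀ · (v + u)/v = 38808 × 342/340 ≈ 39036 Hz.
The reflection then acts as a moving source: f₂ = f₁ · v/(v − u) ≈ 39267 Hz.
Equivalently f₂ = f₀ · (v + u)/(v − u).

39267 Hz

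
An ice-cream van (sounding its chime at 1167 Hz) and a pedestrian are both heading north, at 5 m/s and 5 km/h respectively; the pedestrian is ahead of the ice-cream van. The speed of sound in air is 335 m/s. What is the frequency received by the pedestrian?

1180 Hz

5 km/h = 1.389 m/s.
The pedestrian is ahead, so the ice-cream van is moving toward it while the pedestrian is moving away from the ice-cream van.
General Doppler shift: f' = f · (v − v_o)/(v − v_s).
f' = 1167 × (335 − 1.389)/(335 − 5) = 1167 × 333.61/330 ≈ 1180 Hz.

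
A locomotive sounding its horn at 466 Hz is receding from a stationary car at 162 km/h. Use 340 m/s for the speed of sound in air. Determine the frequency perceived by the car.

162 km/h = 45 m/s.
With the source moving away from a stationary observer, f' = f · v/(v + v_s).
f' = 466 × 340/(340 + 45) = 466 × 340/385 ≈ 412 Hz.

412 Hz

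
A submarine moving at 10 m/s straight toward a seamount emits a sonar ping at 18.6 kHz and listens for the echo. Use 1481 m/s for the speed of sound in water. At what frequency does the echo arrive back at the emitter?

18.85 kHz

The seamount receives the sound from a moving source: f₁ = f₀ · v/(v − v_e) = 18.6 × 1481/1471 ≈ 18.73 kHz.
On the return leg the submarine is a moving observer: f₂ = f₁ · (v + v_e)/v = 18.73 × 1491/1481 ≈ 18.85 kHz.
Equivalently f₂ = f₀ · (v + v_e)/(v − v_e).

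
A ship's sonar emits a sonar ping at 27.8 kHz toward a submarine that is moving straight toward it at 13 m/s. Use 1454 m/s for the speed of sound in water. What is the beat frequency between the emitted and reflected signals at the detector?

The submarine first receives the wave as a moving observer: f₁ = f₀ · (v + u)/v = 27.8 × (1454 + 13)/1454 ≈ 28.049 kHz.
The reflection then acts as a moving source: f₂ = f₁ · v/(v − u) ≈ 28.302 kHz.
Equivalently f₂ = f₀ · (v + u)/(v − u).
Beat frequency (with f₀ = 27800 Hz): |f₂ − f₀| = 2u·f₀/(v − u) = 2 × 13 × 27800/1441 ≈ 502 Hz.

502 Hz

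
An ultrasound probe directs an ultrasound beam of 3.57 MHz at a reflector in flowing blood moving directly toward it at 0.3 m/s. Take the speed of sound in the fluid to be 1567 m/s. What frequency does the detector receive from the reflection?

At the reflector in flowing blood (a moving observer), f₁ = f₀ · (v + u)/v = 3.57 × 1567.3/1567 ≈ 3.571 MHz.
On reflection it acts as a source moving toward the stationary detector: f₂ = f₁ · v/(v − u) = 3.571 × 1567/1566.7 ≈ 3.571 MHz.
Equivalently f₂ = f₀ · (v + u)/(v − u).

3.571 MHz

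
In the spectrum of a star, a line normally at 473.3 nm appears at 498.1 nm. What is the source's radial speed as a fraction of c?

λ'/λ₀ = 1.0524 > 1 (redshift), so the source is receding.
λ'/λ₀ = √((1 + β)/(1 − β)) for a receding source ⇒ β = (r² − 1)/(r² + 1) with r = λ'/λ₀.
β = (1.1075 − 1)/(1.1075 + 1) ≈ 0.051.

0.051c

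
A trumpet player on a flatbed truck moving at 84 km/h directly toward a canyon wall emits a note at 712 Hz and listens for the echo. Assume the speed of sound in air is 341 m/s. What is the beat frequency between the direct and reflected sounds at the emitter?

84 km/h = 23.33 m/s.
The canyon wall receives the sound from a moving source: f₁ = f₀ · v/(v − v_e) = 712 × 341/317.67 ≈ 764.3 Hz.
On the return leg the trumpet player on a flatbed truck is a moving observer: f₂ = f₁ · (v + v_e)/v = 764.3 × 364.33/341 ≈ 816.6 Hz.
Equivalently f₂ = f₀ · (v + v_e)/(v − v_e).
Beat against the emitted tone: |f₂ − f₀| = 2v_e·f₀/(v − v_e) = 2 × 23.33 × 712/317.67 ≈ 105 Hz.

105 Hz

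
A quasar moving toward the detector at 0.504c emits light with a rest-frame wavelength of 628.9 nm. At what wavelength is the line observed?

361.2 nm

Relativistic Doppler for wavelength: λ' = λ₀ · √((1 − β)/(1 + β)).
λ' = 628.9 × √(0.4960/1.5040) = 628.9 × 0.57427 ≈ 361.2 nm.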